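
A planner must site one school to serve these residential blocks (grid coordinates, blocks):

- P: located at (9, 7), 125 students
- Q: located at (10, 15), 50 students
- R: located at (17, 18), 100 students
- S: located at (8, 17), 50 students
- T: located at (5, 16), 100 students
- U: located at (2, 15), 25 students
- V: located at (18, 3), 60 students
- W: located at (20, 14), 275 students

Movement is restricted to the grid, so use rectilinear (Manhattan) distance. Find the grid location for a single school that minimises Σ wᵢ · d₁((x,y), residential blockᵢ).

Manhattan distance separates: Σwᵢ(|x−xᵢ|+|y−yᵢ|) = Σwᵢ|x−xᵢ| + Σwᵢ|y−yᵢ|, so x and y are optimised independently as 1-D weighted medians.
Total weight W = 785; half = 392.5.
x-coordinate, sorted with cumulative weight:
  x=2 (U, w=25) cum 25
  x=5 (T, w=100) cum 125
  x=8 (S, w=50) cum 175
  x=9 (P, w=125) cum 300
  x=10 (Q, w=50) cum 350
  x=17 (R, w=100) cum 450  ← median
  x=18 (V, w=60) cum 510
  x=20 (W, w=275) cum 785
⇒ x* = 17
y-coordinate, sorted with cumulative weight:
  y=3 (V, w=60) cum 60
  y=7 (P, w=125) cum 185
  y=14 (W, w=275) cum 460  ← median
  y=15 (Q, w=50) cum 510
  y=15 (U, w=25) cum 535
  y=16 (T, w=100) cum 635
  y=17 (S, w=50) cum 685
  y=18 (R, w=100) cum 785
⇒ y* = 14

(17, 14)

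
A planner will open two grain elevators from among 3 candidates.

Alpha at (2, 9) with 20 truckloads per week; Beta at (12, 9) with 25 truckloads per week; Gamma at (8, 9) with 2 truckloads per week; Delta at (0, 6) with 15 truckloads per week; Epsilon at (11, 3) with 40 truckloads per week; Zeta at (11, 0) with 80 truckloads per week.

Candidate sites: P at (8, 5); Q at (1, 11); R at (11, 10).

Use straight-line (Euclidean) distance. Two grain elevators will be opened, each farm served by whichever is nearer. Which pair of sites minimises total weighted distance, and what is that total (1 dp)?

Evaluate every pair (each demand assigned to the nearer of the two):
  {P, Q}: total = 881.3
  {P, R}: total = 917.5
  {Q, R}: total = 1242.9
Best pair: {P, Q} with total 881.3.

{P, Q}, total 881.3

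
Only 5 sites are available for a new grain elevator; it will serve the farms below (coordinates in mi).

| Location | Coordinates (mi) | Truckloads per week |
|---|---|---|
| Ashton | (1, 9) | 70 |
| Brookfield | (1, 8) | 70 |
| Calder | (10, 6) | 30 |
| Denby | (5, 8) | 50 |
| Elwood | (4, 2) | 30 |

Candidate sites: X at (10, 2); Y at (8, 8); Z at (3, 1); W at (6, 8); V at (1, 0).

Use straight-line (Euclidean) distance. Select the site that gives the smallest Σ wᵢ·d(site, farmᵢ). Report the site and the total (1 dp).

Total weighted distance at each candidate:
  X (10, 2): total = 2245.8
  Y (8, 8): total = 1436.2
  Z (3, 1): total = 1751.3
  W (6, 8): total = 1080.8
  V (1, 0): total = 2069.9
Minimum is at W with total 1080.8 mi.

W, total 1080.8 mi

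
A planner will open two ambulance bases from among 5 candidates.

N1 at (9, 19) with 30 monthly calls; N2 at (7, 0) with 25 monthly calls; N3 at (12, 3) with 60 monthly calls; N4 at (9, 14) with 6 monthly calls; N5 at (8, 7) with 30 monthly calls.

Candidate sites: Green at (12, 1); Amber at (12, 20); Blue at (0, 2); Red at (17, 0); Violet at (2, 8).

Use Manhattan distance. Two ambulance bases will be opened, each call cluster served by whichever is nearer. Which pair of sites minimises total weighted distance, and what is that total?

{Green, Amber}, total 744

Evaluate every pair (each demand assigned to the nearer of the two):
  {Green, Amber}: total = 744
  {Green, Violet}: total = 1098
  {Green, Blue}: total = 1296
  {Green, Red}: total = 1296
  {Amber, Red}: total = 1384
  {Red, Violet}: total = 1558
  {Amber, Blue}: total = 1569
  {Amber, Violet}: total = 1609
  {Blue, Violet}: total = 1833
  {Blue, Red}: total = 2001
Best pair: {Green, Amber} with total 744.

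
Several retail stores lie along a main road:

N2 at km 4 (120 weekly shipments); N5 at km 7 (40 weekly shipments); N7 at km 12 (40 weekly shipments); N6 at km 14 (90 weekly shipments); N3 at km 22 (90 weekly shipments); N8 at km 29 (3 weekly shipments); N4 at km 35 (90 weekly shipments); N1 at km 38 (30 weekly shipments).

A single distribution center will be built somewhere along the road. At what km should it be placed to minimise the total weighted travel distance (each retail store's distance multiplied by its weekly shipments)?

x = 14

For a sum of weighted absolute distances on a line, the optimum is the weighted median (not the mean). Total weight W = 503; half-weight = 251.5.
Sort by position and accumulate weight:
  km 4 (N2, w=120) → cum 120
  km 7 (N5, w=40) → cum 160
  km 12 (N7, w=40) → cum 200
  km 14 (N6, w=90) → cum 290  ≥ 251.5 → median here
  km 22 (N3, w=90) → cum 380
  km 29 (N8, w=3) → cum 383
  km 35 (N4, w=90) → cum 473
  km 38 (N1, w=30) → cum 503
Optimal location: km 14.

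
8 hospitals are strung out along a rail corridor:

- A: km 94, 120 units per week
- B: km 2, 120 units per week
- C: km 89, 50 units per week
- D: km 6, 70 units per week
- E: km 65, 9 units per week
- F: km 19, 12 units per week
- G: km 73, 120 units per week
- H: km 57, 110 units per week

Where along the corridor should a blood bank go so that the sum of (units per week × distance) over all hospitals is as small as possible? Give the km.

For a sum of weighted absolute distances on a line, the optimum is the weighted median (not the mean). Total weight W = 611; half-weight = 305.5.
Sort by position and accumulate weight:
  km 2 (B, w=120) → cum 120
  km 6 (D, w=70) → cum 190
  km 19 (F, w=12) → cum 202
  km 57 (H, w=110) → cum 312  ≥ 305.5 → median here
  km 65 (E, w=9) → cum 321
  km 73 (G, w=120) → cum 441
  km 89 (C, w=50) → cum 491
  km 94 (A, w=120) → cum 611
Optimal location: km 57.

x = 57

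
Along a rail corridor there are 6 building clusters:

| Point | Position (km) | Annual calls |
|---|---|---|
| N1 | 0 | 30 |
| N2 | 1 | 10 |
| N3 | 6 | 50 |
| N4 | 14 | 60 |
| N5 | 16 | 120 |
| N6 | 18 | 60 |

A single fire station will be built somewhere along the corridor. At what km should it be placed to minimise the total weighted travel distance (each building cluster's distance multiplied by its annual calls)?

For a sum of weighted absolute distances on a line, the optimum is the weighted median (not the mean). Total weight W = 330; half-weight = 165.
Sort by position and accumulate weight:
  km 0 (N1, w=30) → cum 30
  km 1 (N2, w=10) → cum 40
  km 6 (N3, w=50) → cum 90
  km 14 (N4, w=60) → cum 150
  km 16 (N5, w=120) → cum 270  ≥ 165 → median here
  km 18 (N6, w=60) → cum 330
Optimal location: km 16.

x = 16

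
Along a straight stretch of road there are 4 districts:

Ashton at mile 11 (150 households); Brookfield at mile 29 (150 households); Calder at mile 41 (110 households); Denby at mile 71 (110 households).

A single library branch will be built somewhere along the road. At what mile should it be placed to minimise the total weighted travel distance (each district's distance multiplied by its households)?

For a sum of weighted absolute distances on a line, the optimum is the weighted median (not the mean). Total weight W = 520; half-weight = 260.
Sort by position and accumulate weight:
  mile 11 (Ashton, w=150) → cum 150
  mile 29 (Brookfield, w=150) → cum 300  ≥ 260 → median here
  mile 41 (Calder, w=110) → cum 410
  mile 71 (Denby, w=110) → cum 520
Optimal location: mile 29.

x = 29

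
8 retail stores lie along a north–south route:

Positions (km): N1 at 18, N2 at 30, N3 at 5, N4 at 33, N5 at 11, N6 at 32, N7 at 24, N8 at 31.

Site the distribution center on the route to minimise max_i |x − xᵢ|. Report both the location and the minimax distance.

The 1-center on a line is the midpoint of the two extreme points: leftmost at 5, rightmost at 33.
Optimal location = (5 + 33)/2 = 19; maximum distance = (33 − 5)/2 = 14.

location 19, max distance 14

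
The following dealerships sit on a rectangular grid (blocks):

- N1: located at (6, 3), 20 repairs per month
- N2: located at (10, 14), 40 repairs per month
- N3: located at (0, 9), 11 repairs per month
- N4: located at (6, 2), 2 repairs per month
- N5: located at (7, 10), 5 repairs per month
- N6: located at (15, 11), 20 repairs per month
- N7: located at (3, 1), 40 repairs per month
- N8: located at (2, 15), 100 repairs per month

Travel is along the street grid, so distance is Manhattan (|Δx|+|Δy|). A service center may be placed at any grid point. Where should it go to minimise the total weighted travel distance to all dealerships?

(3, 14)

Manhattan distance separates: Σwᵢ(|x−xᵢ|+|y−yᵢ|) = Σwᵢ|x−xᵢ| + Σwᵢ|y−yᵢ|, so x and y are optimised independently as 1-D weighted medians.
Total weight W = 238; half = 119.
x-coordinate, sorted with cumulative weight:
  x=0 (N3, w=11) cum 11
  x=2 (N8, w=100) cum 111
  x=3 (N7, w=40) cum 151  ← median
  x=6 (N1, w=20) cum 171
  x=6 (N4, w=2) cum 173
  x=7 (N5, w=5) cum 178
  x=10 (N2, w=40) cum 218
  x=15 (N6, w=20) cum 238
⇒ x* = 3
y-coordinate, sorted with cumulative weight:
  y=1 (N7, w=40) cum 40
  y=2 (N4, w=2) cum 42
  y=3 (N1, w=20) cum 62
  y=9 (N3, w=11) cum 73
  y=10 (N5, w=5) cum 78
  y=11 (N6, w=20) cum 98
  y=14 (N2, w=40) cum 138  ← median
  y=15 (N8, w=100) cum 238
⇒ y* = 14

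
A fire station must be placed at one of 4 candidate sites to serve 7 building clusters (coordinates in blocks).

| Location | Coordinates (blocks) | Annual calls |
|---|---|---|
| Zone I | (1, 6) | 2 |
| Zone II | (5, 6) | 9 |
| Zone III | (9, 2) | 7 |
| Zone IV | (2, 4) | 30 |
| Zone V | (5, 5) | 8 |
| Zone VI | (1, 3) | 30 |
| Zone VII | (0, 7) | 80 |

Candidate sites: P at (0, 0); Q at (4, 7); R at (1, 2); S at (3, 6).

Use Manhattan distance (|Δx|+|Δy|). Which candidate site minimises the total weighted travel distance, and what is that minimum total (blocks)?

Total weighted distance at each candidate:
  P (0, 0): total = 1130
  Q (4, 7): total = 800
  R (1, 2): total = 792
  S (3, 6): total = 676
Minimum is at S with total 676 blocks.

S, total 676 blocks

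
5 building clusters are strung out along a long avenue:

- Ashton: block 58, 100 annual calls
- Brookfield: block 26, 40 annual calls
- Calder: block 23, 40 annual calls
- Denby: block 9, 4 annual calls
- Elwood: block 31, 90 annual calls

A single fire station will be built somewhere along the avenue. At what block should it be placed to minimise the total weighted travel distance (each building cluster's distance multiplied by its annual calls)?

x = 31

For a sum of weighted absolute distances on a line, the optimum is the weighted median (not the mean). Total weight W = 274; half-weight = 137.
Sort by position and accumulate weight:
  block 9 (Denby, w=4) → cum 4
  block 23 (Calder, w=40) → cum 44
  block 26 (Brookfield, w=40) → cum 84
  block 31 (Elwood, w=90) → cum 174  ≥ 137 → median here
  block 58 (Ashton, w=100) → cum 274
Optimal location: block 31.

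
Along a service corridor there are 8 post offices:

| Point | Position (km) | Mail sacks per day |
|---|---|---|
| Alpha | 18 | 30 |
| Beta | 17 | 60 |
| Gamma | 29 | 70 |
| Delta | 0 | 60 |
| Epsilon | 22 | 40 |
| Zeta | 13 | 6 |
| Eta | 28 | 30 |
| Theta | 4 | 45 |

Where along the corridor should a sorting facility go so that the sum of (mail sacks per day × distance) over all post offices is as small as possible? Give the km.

x = 17

For a sum of weighted absolute distances on a line, the optimum is the weighted median (not the mean). Total weight W = 341; half-weight = 170.5.
Sort by position and accumulate weight:
  km 0 (Delta, w=60) → cum 60
  km 4 (Theta, w=45) → cum 105
  km 13 (Zeta, w=6) → cum 111
  km 17 (Beta, w=60) → cum 171  ≥ 170.5 → median here
  km 18 (Alpha, w=30) → cum 201
  km 22 (Epsilon, w=40) → cum 241
  km 28 (Eta, w=30) → cum 271
  km 29 (Gamma, w=70) → cum 341
Optimal location: km 17.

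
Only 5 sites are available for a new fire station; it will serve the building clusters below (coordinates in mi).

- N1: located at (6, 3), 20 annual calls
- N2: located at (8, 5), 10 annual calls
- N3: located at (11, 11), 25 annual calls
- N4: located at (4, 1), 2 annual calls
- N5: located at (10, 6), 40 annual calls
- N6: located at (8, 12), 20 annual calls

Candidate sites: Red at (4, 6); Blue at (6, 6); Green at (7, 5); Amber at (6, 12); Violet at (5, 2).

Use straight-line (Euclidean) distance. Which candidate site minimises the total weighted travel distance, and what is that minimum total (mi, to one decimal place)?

Total weighted distance at each candidate:
  Red (4, 6): total = 722.6
  Blue (6, 6): total = 556.4
  Green (7, 5): total = 512.9
  Amber (6, 12): total = 731.1
  Violet (5, 2): total = 808.9
Minimum is at Green with total 512.9 mi.

Green, total 512.9 mi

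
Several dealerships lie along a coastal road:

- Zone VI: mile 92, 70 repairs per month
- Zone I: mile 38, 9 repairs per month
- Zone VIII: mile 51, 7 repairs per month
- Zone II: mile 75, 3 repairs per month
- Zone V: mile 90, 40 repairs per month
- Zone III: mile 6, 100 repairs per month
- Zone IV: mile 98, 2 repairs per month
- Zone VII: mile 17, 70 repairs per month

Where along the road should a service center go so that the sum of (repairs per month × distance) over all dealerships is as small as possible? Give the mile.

For a sum of weighted absolute distances on a line, the optimum is the weighted median (not the mean). Total weight W = 301; half-weight = 150.5.
Sort by position and accumulate weight:
  mile 6 (Zone III, w=100) → cum 100
  mile 17 (Zone VII, w=70) → cum 170  ≥ 150.5 → median here
  mile 38 (Zone I, w=9) → cum 179
  mile 51 (Zone VIII, w=7) → cum 186
  mile 75 (Zone II, w=3) → cum 189
  mile 90 (Zone V, w=40) → cum 229
  mile 92 (Zone VI, w=70) → cum 299
  mile 98 (Zone IV, w=2) → cum 301
Optimal location: mile 17.

x = 17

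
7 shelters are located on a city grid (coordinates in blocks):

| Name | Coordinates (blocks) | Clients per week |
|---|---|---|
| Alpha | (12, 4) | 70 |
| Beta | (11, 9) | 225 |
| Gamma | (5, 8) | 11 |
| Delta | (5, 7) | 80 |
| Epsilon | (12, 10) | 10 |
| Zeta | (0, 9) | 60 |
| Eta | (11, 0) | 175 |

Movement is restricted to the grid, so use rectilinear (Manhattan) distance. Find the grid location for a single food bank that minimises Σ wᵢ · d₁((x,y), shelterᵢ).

(11, 7)

Manhattan distance separates: Σwᵢ(|x−xᵢ|+|y−yᵢ|) = Σwᵢ|x−xᵢ| + Σwᵢ|y−yᵢ|, so x and y are optimised independently as 1-D weighted medians.
Total weight W = 631; half = 315.5.
x-coordinate, sorted with cumulative weight:
  x=0 (Zeta, w=60) cum 60
  x=5 (Gamma, w=11) cum 71
  x=5 (Delta, w=80) cum 151
  x=11 (Beta, w=225) cum 376  ← median
  x=11 (Eta, w=175) cum 551
  x=12 (Alpha, w=70) cum 621
  x=12 (Epsilon, w=10) cum 631
⇒ x* = 11
y-coordinate, sorted with cumulative weight:
  y=0 (Eta, w=175) cum 175
  y=4 (Alpha, w=70) cum 245
  y=7 (Delta, w=80) cum 325  ← median
  y=8 (Gamma, w=11) cum 336
  y=9 (Beta, w=225) cum 561
  y=9 (Zeta, w=60) cum 621
  y=10 (Epsilon, w=10) cum 631
⇒ y* = 7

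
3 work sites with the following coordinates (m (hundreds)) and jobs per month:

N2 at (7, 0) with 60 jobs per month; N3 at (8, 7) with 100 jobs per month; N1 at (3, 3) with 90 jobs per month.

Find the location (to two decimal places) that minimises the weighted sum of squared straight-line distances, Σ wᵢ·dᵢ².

The minimiser of Σwᵢ‖p−pᵢ‖² is the weighted centroid p* = (Σwᵢpᵢ)/(Σwᵢ).
Σwᵢ = 250.
Σwᵢxᵢ = 60·7 + 100·8 + 90·3 = 1490.
Σwᵢyᵢ = 60·0 + 100·7 + 90·3 = 970.
x* = 1490/250 = 5.96, y* = 970/250 = 3.88.

(5.96, 3.88)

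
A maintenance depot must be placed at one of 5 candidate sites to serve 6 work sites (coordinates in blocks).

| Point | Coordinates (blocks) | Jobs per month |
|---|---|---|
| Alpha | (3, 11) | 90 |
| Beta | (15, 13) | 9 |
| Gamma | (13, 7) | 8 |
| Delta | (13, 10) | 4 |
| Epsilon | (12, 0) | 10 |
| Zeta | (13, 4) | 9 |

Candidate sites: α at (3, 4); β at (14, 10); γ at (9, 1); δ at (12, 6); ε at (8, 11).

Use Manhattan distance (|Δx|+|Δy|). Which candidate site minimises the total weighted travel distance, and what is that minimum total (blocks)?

ε, total 885 blocks

Total weighted distance at each candidate:
  α (3, 4): total = 1207
  β (14, 10): total = 1335
  γ (9, 1): total = 1837
  δ (12, 6): total = 1473
  ε (8, 11): total = 885
Minimum is at ε with total 885 blocks.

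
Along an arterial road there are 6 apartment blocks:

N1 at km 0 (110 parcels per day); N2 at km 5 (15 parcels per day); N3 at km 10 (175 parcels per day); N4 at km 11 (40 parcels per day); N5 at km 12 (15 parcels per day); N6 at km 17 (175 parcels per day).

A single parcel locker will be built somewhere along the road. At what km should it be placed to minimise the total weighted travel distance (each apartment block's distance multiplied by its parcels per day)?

For a sum of weighted absolute distances on a line, the optimum is the weighted median (not the mean). Total weight W = 530; half-weight = 265.
Sort by position and accumulate weight:
  km 0 (N1, w=110) → cum 110
  km 5 (N2, w=15) → cum 125
  km 10 (N3, w=175) → cum 300  ≥ 265 → median here
  km 11 (N4, w=40) → cum 340
  km 12 (N5, w=15) → cum 355
  km 17 (N6, w=175) → cum 530
Optimal location: km 10.

x = 10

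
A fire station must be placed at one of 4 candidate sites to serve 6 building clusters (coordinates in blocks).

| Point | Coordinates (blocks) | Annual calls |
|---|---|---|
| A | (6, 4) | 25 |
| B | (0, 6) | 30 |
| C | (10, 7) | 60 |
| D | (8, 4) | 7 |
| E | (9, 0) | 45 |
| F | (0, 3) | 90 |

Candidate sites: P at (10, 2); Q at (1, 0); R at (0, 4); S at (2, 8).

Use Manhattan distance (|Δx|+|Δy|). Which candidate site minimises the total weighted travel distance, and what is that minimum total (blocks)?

R, total 1721 blocks

Total weighted distance at each candidate:
  P (10, 2): total = 2023
  Q (1, 0): total = 2192
  R (0, 4): total = 1721
  S (2, 8): total = 2235
Minimum is at R with total 1721 blocks.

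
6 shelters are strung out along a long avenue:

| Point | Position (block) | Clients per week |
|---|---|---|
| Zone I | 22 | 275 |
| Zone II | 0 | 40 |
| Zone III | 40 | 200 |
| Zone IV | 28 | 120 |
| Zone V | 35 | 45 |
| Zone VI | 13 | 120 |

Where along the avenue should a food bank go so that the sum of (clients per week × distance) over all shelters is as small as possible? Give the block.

For a sum of weighted absolute distances on a line, the optimum is the weighted median (not the mean). Total weight W = 800; half-weight = 400.
Sort by position and accumulate weight:
  block 0 (Zone II, w=40) → cum 40
  block 13 (Zone VI, w=120) → cum 160
  block 22 (Zone I, w=275) → cum 435  ≥ 400 → median here
  block 28 (Zone IV, w=120) → cum 555
  block 35 (Zone V, w=45) → cum 600
  block 40 (Zone III, w=200) → cum 800
Optimal location: block 22.

x = 22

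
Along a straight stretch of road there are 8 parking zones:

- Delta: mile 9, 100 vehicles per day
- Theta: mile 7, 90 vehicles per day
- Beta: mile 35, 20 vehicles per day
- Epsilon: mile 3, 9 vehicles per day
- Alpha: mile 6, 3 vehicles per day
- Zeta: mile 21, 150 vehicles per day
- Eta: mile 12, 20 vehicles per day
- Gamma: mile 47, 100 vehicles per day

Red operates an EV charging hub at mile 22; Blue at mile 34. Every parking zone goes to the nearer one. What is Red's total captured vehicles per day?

372

The indifferent point is the midpoint (22+34)/2 = 28; parking zones left of it (closer to Red at 22) go to Red, those right go to Blue.
  Epsilon at 3 (w=9) → Red
  Alpha at 6 (w=3) → Red
  Theta at 7 (w=90) → Red
  Delta at 9 (w=100) → Red
  Eta at 12 (w=20) → Red
  Zeta at 21 (w=150) → Red
  Beta at 35 (w=20) → Blue
  Gamma at 47 (w=100) → Blue
Red captures 372; Blue captures 120.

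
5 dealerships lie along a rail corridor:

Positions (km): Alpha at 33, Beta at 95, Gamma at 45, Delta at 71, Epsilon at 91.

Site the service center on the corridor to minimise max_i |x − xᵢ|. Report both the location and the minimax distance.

The 1-center on a line is the midpoint of the two extreme points: leftmost at 33, rightmost at 95.
Optimal location = (33 + 95)/2 = 64; maximum distance = (95 − 33)/2 = 31.

location 64, max distance 31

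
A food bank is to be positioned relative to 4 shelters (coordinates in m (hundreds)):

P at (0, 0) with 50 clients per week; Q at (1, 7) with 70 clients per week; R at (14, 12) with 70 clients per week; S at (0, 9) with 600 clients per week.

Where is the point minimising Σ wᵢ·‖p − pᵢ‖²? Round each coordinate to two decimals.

(1.33, 8.52)

The minimiser of Σwᵢ‖p−pᵢ‖² is the weighted centroid p* = (Σwᵢpᵢ)/(Σwᵢ).
Σwᵢ = 790.
Σwᵢxᵢ = 50·0 + 70·1 + 70·14 + 600·0 = 1050.
Σwᵢyᵢ = 50·0 + 70·7 + 70·12 + 600·9 = 6730.
x* = 1050/790 = 1.33, y* = 6730/790 = 8.52.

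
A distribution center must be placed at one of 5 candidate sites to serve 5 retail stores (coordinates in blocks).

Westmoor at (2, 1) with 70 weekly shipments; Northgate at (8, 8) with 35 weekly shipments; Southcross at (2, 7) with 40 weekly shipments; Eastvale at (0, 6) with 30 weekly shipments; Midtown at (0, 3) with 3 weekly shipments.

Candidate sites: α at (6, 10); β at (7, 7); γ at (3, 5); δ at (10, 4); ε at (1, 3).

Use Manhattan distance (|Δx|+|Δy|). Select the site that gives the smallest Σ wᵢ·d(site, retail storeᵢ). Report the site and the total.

Total weighted distance at each candidate:
  α (6, 10): total = 1669
  β (7, 7): total = 1313
  γ (3, 5): total = 885
  δ (10, 4): total = 1813
  ε (1, 3): total = 953
Minimum is at γ with total 885 blocks.

γ, total 885 blocks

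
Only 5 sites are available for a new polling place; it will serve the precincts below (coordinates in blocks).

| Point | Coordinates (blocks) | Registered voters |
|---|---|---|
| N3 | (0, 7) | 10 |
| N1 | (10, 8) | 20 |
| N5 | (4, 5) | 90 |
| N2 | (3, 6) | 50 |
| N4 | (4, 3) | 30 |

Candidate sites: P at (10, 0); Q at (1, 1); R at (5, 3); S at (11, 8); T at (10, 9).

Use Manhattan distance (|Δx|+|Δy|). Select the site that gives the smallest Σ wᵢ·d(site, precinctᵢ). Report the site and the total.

R, total 840 blocks

Total weighted distance at each candidate:
  P (10, 0): total = 2240
  Q (1, 1): total = 1520
  R (5, 3): total = 840
  S (11, 8): total = 1900
  T (10, 9): total = 1900
Minimum is at R with total 840 blocks.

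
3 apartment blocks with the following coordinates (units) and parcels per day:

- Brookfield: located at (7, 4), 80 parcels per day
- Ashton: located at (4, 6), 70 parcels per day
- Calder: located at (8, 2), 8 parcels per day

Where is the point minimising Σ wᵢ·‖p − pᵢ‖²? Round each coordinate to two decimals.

The minimiser of Σwᵢ‖p−pᵢ‖² is the weighted centroid p* = (Σwᵢpᵢ)/(Σwᵢ).
Σwᵢ = 158.
Σwᵢxᵢ = 80·7 + 70·4 + 8·8 = 904.
Σwᵢyᵢ = 80·4 + 70·6 + 8·2 = 756.
x* = 904/158 = 5.72, y* = 756/158 = 4.78.

(5.72, 4.78)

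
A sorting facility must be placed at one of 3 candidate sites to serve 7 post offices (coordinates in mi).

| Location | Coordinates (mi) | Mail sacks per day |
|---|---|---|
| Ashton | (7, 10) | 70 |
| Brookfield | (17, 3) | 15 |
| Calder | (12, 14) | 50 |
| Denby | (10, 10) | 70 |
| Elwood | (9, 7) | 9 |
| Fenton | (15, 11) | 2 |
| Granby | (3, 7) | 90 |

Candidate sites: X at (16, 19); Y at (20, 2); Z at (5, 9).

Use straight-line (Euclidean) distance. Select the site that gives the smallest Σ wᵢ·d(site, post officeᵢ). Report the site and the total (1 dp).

Z, total 1460.0 mi

Total weighted distance at each candidate:
  X (16, 19): total = 3942.2
  Y (20, 2): total = 4457.6
  Z (5, 9): total = 1460.0
Minimum is at Z with total 1460.0 mi.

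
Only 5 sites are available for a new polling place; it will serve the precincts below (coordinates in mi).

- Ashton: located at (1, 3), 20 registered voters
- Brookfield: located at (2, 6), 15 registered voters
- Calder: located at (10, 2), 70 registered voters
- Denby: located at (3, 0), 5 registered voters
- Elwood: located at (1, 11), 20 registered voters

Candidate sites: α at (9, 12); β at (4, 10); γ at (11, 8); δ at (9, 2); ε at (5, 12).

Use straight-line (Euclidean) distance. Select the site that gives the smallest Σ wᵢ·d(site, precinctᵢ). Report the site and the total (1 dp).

Total weighted distance at each candidate:
  α (9, 12): total = 1310.9
  β (4, 10): total = 1032.9
  γ (11, 8): total = 1053.1
  δ (9, 2): total = 624.6
  ε (5, 12): total = 1223.5
Minimum is at δ with total 624.6 mi.

δ, total 624.6 mi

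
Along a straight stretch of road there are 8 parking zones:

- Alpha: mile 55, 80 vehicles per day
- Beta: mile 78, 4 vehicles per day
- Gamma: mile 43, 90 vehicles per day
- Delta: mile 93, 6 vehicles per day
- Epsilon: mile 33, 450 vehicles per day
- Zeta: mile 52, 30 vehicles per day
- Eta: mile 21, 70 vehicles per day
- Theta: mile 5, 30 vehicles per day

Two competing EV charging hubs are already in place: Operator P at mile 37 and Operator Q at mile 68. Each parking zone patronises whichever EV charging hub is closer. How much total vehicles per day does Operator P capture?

670

The indifferent point is the midpoint (37+68)/2 = 52.5; parking zones left of it (closer to Operator P at 37) go to Operator P, those right go to Operator Q.
  Theta at 5 (w=30) → Operator P
  Eta at 21 (w=70) → Operator P
  Epsilon at 33 (w=450) → Operator P
  Gamma at 43 (w=90) → Operator P
  Zeta at 52 (w=30) → Operator P
  Alpha at 55 (w=80) → Operator Q
  Beta at 78 (w=4) → Operator Q
  Delta at 93 (w=6) → Operator Q
Operator P captures 670; Operator Q captures 90.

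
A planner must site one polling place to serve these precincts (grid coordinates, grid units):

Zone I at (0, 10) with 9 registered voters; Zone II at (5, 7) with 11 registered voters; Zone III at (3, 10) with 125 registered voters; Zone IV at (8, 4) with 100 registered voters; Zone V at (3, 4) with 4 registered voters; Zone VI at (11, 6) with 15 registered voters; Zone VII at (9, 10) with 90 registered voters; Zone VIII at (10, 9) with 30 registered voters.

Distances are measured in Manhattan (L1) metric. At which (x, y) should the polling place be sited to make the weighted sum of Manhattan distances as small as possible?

Manhattan distance separates: Σwᵢ(|x−xᵢ|+|y−yᵢ|) = Σwᵢ|x−xᵢ| + Σwᵢ|y−yᵢ|, so x and y are optimised independently as 1-D weighted medians.
Total weight W = 384; half = 192.
x-coordinate, sorted with cumulative weight:
  x=0 (Zone I, w=9) cum 9
  x=3 (Zone III, w=125) cum 134
  x=3 (Zone V, w=4) cum 138
  x=5 (Zone II, w=11) cum 149
  x=8 (Zone IV, w=100) cum 249  ← median
  x=9 (Zone VII, w=90) cum 339
  x=10 (Zone VIII, w=30) cum 369
  x=11 (Zone VI, w=15) cum 384
⇒ x* = 8
y-coordinate, sorted with cumulative weight:
  y=4 (Zone IV, w=100) cum 100
  y=4 (Zone V, w=4) cum 104
  y=6 (Zone VI, w=15) cum 119
  y=7 (Zone II, w=11) cum 130
  y=9 (Zone VIII, w=30) cum 160
  y=10 (Zone I, w=9) cum 169
  y=10 (Zone III, w=125) cum 294  ← median
  y=10 (Zone VII, w=90) cum 384
⇒ y* = 10

(8, 10)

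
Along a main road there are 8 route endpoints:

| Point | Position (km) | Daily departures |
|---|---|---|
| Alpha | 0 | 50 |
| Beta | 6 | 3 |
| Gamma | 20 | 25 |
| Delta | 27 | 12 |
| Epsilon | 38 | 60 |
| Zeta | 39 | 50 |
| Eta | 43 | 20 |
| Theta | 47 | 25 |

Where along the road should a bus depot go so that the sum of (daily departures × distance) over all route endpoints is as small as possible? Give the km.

For a sum of weighted absolute distances on a line, the optimum is the weighted median (not the mean). Total weight W = 245; half-weight = 122.5.
Sort by position and accumulate weight:
  km 0 (Alpha, w=50) → cum 50
  km 6 (Beta, w=3) → cum 53
  km 20 (Gamma, w=25) → cum 78
  km 27 (Delta, w=12) → cum 90
  km 38 (Epsilon, w=60) → cum 150  ≥ 122.5 → median here
  km 39 (Zeta, w=50) → cum 200
  km 43 (Eta, w=20) → cum 220
  km 47 (Theta, w=25) → cum 245
Optimal location: km 38.

x = 38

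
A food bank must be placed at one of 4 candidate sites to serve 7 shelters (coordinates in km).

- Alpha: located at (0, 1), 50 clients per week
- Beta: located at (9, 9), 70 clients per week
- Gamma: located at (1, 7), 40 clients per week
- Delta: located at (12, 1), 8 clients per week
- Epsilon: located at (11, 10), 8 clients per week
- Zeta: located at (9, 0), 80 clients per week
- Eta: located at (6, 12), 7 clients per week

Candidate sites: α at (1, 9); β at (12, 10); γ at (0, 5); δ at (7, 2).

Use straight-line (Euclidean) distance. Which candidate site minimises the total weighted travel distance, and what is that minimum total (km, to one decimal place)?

δ, total 1584.5 km

Total weighted distance at each candidate:
  α (1, 9): total = 2236.5
  β (12, 10): total = 2386.9
  γ (0, 5): total = 2064.9
  δ (7, 2): total = 1584.5
Minimum is at δ with total 1584.5 km.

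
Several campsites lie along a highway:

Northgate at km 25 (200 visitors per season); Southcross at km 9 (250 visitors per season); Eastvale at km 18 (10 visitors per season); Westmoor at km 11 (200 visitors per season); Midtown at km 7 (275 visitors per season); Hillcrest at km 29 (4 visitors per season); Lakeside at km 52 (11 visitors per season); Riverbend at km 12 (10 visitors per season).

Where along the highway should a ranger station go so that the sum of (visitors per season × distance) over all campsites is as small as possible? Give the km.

For a sum of weighted absolute distances on a line, the optimum is the weighted median (not the mean). Total weight W = 960; half-weight = 480.
Sort by position and accumulate weight:
  km 7 (Midtown, w=275) → cum 275
  km 9 (Southcross, w=250) → cum 525  ≥ 480 → median here
  km 11 (Westmoor, w=200) → cum 725
  km 12 (Riverbend, w=10) → cum 735
  km 18 (Eastvale, w=10) → cum 745
  km 25 (Northgate, w=200) → cum 945
  km 29 (Hillcrest, w=4) → cum 949
  km 52 (Lakeside, w=11) → cum 960
Optimal location: km 9.

x = 9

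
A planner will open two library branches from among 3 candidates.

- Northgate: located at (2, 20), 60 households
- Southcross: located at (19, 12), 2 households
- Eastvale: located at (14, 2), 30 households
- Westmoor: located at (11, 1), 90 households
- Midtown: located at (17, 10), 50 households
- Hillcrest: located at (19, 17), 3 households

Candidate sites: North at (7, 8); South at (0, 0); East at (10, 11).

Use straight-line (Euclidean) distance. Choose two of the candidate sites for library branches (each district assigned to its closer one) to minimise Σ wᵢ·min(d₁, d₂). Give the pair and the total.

{North, East}, total 2128.8

Evaluate every pair (each demand assigned to the nearer of the two):
  {North, East}: total = 2128.8
  {South, East}: total = 2326.6
  {North, South}: total = 2362.4
Best pair: {North, East} with total 2128.8.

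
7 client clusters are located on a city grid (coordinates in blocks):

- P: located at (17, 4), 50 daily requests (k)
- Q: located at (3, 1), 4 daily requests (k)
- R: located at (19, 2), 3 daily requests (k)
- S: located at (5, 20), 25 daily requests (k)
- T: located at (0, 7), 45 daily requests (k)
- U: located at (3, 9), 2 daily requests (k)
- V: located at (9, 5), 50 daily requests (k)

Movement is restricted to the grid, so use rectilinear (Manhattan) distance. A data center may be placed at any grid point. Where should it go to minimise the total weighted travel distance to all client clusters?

Manhattan distance separates: Σwᵢ(|x−xᵢ|+|y−yᵢ|) = Σwᵢ|x−xᵢ| + Σwᵢ|y−yᵢ|, so x and y are optimised independently as 1-D weighted medians.
Total weight W = 179; half = 89.5.
x-coordinate, sorted with cumulative weight:
  x=0 (T, w=45) cum 45
  x=3 (Q, w=4) cum 49
  x=3 (U, w=2) cum 51
  x=5 (S, w=25) cum 76
  x=9 (V, w=50) cum 126  ← median
  x=17 (P, w=50) cum 176
  x=19 (R, w=3) cum 179
⇒ x* = 9
y-coordinate, sorted with cumulative weight:
  y=1 (Q, w=4) cum 4
  y=2 (R, w=3) cum 7
  y=4 (P, w=50) cum 57
  y=5 (V, w=50) cum 107  ← median
  y=7 (T, w=45) cum 152
  y=9 (U, w=2) cum 154
  y=20 (S, w=25) cum 179
⇒ y* = 5

(9, 5)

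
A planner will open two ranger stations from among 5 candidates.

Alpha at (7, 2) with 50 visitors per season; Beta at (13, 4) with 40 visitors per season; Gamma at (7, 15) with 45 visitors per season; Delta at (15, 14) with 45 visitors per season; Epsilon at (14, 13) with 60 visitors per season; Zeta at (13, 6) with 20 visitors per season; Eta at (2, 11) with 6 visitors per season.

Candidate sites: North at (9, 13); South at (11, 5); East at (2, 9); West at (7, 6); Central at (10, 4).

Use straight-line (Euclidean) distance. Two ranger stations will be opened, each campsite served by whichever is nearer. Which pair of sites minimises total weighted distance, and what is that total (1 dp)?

Evaluate every pair (each demand assigned to the nearer of the two):
  {North, Central}: total = 1117.1
  {North, South}: total = 1128.8
  {North, West}: total = 1316.4
  {North, East}: total = 1698.3
  {South, East}: total = 1703.5
  {South, West}: total = 1737.4
  {South, Central}: total = 1818.7
  {East, Central}: total = 1829.9
  {West, Central}: total = 1913.9
  {East, West}: total = 2039.5
Best pair: {North, Central} with total 1117.1.

{North, Central}, total 1117.1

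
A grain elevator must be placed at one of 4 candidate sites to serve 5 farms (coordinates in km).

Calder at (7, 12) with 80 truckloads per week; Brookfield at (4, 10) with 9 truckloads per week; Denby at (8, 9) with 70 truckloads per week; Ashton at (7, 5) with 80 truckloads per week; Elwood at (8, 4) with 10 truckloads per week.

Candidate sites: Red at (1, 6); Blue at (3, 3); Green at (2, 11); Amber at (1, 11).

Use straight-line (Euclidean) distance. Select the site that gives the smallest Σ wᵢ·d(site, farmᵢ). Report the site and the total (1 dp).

Green, total 1587.8 km

Total weighted distance at each candidate:
  Red (1, 6): total = 1816.3
  Blue (3, 3): total = 1807.0
  Green (2, 11): total = 1587.8
  Amber (1, 11): total = 1802.5
Minimum is at Green with total 1587.8 km.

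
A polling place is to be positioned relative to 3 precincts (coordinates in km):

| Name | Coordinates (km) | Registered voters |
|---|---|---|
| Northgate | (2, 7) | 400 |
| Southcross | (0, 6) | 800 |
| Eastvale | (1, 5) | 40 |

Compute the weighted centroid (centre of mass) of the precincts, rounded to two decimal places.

The minimiser of Σwᵢ‖p−pᵢ‖² is the weighted centroid p* = (Σwᵢpᵢ)/(Σwᵢ).
Σwᵢ = 1240.
Σwᵢxᵢ = 400·2 + 800·0 + 40·1 = 840.
Σwᵢyᵢ = 400·7 + 800·6 + 40·5 = 7800.
x* = 840/1240 = 0.68, y* = 7800/1240 = 6.29.

(0.68, 6.29)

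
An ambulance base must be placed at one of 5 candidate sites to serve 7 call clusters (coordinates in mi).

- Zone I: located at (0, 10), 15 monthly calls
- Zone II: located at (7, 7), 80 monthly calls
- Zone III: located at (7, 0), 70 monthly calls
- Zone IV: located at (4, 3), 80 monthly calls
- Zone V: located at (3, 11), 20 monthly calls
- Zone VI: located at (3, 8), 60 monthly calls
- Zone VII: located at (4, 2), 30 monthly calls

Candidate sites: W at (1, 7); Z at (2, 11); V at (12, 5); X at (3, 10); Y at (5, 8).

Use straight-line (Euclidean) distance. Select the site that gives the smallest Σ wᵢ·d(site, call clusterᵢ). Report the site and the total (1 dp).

Y, total 1619.4 mi

Total weighted distance at each candidate:
  W (1, 7): total = 1971.3
  Z (2, 11): total = 2537.6
  V (12, 5): total = 2822.3
  X (3, 10): total = 2146.5
  Y (5, 8): total = 1619.4
Minimum is at Y with total 1619.4 mi.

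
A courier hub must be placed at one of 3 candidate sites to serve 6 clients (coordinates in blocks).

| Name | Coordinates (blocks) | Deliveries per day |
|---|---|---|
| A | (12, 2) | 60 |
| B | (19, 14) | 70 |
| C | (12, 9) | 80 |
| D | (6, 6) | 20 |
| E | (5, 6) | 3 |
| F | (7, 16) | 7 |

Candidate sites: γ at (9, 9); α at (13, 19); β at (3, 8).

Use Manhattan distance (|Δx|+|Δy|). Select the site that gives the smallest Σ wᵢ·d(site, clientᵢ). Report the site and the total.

Total weighted distance at each candidate:
  γ (9, 9): total = 2094
  α (13, 19): total = 3256
  β (3, 8): total = 3436
Minimum is at γ with total 2094 blocks.

γ, total 2094 blocks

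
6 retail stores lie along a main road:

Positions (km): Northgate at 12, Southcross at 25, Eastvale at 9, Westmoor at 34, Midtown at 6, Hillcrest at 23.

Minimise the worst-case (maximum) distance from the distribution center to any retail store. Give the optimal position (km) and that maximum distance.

location 20, max distance 14

The 1-center on a line is the midpoint of the two extreme points: leftmost at 6, rightmost at 34.
Optimal location = (6 + 34)/2 = 20; maximum distance = (34 − 6)/2 = 14.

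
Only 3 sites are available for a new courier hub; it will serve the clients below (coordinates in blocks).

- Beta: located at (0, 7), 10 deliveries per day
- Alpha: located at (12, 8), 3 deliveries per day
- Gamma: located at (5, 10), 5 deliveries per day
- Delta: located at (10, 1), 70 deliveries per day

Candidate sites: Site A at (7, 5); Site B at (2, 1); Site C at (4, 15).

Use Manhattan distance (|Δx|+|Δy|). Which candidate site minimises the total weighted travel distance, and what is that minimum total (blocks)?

Total weighted distance at each candidate:
  Site A (7, 5): total = 639
  Site B (2, 1): total = 751
  Site C (4, 15): total = 1595
Minimum is at Site A with total 639 blocks.

Site A, total 639 blocks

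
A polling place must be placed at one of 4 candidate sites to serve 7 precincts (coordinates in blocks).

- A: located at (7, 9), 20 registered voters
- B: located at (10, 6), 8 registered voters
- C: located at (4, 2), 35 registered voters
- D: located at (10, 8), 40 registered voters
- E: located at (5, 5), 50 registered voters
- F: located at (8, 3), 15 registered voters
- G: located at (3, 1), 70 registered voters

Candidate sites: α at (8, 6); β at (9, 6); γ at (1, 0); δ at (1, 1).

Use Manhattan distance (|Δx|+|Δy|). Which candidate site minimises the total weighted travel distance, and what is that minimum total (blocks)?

Total weighted distance at each candidate:
  α (8, 6): total = 1481
  β (9, 6): total = 1623
  γ (1, 0): total = 2085
  δ (1, 1): total = 1847
Minimum is at α with total 1481 blocks.

α, total 1481 blocks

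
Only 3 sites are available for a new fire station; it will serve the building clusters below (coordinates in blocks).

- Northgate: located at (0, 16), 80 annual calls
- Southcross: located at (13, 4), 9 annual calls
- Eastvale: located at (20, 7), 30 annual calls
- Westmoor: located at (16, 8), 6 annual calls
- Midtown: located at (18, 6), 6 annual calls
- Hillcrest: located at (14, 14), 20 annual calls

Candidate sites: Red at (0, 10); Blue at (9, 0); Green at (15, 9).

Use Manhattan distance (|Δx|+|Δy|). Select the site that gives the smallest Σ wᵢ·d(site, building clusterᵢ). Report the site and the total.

Red, total 1941 blocks

Total weighted distance at each candidate:
  Red (0, 10): total = 1941
  Blue (9, 0): total = 3172
  Green (15, 9): total = 2201
Minimum is at Red with total 1941 blocks.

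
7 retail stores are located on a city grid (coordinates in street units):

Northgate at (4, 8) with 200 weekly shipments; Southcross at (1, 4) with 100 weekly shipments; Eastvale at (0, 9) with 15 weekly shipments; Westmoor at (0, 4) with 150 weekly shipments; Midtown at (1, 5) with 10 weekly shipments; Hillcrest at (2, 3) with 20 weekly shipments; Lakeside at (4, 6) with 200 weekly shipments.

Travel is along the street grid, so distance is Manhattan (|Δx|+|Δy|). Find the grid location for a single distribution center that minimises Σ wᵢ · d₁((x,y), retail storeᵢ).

Manhattan distance separates: Σwᵢ(|x−xᵢ|+|y−yᵢ|) = Σwᵢ|x−xᵢ| + Σwᵢ|y−yᵢ|, so x and y are optimised independently as 1-D weighted medians.
Total weight W = 695; half = 347.5.
x-coordinate, sorted with cumulative weight:
  x=0 (Eastvale, w=15) cum 15
  x=0 (Westmoor, w=150) cum 165
  x=1 (Southcross, w=100) cum 265
  x=1 (Midtown, w=10) cum 275
  x=2 (Hillcrest, w=20) cum 295
  x=4 (Northgate, w=200) cum 495  ← median
  x=4 (Lakeside, w=200) cum 695
⇒ x* = 4
y-coordinate, sorted with cumulative weight:
  y=3 (Hillcrest, w=20) cum 20
  y=4 (Southcross, w=100) cum 120
  y=4 (Westmoor, w=150) cum 270
  y=5 (Midtown, w=10) cum 280
  y=6 (Lakeside, w=200) cum 480  ← median
  y=8 (Northgate, w=200) cum 680
  y=9 (Eastvale, w=15) cum 695
⇒ y* = 6

(4, 6)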